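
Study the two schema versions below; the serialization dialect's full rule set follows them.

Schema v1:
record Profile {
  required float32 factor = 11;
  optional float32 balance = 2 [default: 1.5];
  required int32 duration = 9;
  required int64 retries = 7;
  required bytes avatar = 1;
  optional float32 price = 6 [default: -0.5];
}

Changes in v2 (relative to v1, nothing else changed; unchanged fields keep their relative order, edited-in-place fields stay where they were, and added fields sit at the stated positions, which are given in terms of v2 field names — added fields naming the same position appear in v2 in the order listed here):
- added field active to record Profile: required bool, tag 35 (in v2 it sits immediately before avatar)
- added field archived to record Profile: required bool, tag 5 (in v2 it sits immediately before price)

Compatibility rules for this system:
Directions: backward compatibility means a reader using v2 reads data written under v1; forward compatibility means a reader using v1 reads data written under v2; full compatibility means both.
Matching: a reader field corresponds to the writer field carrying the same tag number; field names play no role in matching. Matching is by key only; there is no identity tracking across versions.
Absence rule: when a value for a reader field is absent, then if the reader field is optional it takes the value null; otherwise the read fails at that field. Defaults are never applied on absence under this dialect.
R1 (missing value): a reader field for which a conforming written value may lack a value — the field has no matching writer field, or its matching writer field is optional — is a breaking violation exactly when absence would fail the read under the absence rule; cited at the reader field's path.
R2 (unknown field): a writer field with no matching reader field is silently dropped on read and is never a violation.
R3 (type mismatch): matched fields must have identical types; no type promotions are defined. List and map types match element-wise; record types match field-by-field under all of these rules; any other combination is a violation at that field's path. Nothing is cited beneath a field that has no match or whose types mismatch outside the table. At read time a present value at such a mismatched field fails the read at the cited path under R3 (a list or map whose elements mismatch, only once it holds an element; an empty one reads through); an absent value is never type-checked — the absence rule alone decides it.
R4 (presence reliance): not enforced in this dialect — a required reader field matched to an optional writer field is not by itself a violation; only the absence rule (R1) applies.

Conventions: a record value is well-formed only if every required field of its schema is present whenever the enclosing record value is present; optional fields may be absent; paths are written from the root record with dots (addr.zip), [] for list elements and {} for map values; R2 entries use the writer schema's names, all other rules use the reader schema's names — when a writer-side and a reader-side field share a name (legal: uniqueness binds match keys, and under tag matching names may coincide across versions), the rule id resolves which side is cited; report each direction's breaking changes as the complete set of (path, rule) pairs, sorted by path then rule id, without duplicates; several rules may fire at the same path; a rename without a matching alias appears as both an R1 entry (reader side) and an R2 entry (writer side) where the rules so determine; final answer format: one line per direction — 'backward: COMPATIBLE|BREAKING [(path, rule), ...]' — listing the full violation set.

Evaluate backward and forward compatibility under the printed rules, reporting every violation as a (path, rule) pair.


in Profile below, arrows point writer -> reader
checking backward for Profile: reader v2 against writer v1:
  float32 -> float32, writer required: factor aligns to factor
  float32 -> float32, writer optional: balance aligns to balance
  int32 -> int32, writer required: duration aligns to duration
  int64 -> int64, writer required: retries aligns to retries
  active: no writer match
  bytes -> bytes, writer required: avatar aligns to avatar
  archived: no writer match
  float32 -> float32, writer optional: price aligns to price
  violation R1 at active
  violation R1 at archived
  backward on Profile therefore BREAKING (2)
checking forward for Profile: reader v1 against writer v2:
  float32 -> float32, writer required: factor aligns to factor
  float32 -> float32, writer optional: balance aligns to balance
  int32 -> int32, writer required: duration aligns to duration
  int64 -> int64, writer required: retries aligns to retries
  bytes -> bytes, writer required: avatar aligns to avatar
  float32 -> float32, writer optional: price aligns to price
  writer field active has no reader counterpart
  writer field archived has no reader counterpart
  nothing fires on Profile: forward is COMPATIBLE

backward: BREAKING [(active, R1), (archived, R1)]; forward: COMPATIBLE []


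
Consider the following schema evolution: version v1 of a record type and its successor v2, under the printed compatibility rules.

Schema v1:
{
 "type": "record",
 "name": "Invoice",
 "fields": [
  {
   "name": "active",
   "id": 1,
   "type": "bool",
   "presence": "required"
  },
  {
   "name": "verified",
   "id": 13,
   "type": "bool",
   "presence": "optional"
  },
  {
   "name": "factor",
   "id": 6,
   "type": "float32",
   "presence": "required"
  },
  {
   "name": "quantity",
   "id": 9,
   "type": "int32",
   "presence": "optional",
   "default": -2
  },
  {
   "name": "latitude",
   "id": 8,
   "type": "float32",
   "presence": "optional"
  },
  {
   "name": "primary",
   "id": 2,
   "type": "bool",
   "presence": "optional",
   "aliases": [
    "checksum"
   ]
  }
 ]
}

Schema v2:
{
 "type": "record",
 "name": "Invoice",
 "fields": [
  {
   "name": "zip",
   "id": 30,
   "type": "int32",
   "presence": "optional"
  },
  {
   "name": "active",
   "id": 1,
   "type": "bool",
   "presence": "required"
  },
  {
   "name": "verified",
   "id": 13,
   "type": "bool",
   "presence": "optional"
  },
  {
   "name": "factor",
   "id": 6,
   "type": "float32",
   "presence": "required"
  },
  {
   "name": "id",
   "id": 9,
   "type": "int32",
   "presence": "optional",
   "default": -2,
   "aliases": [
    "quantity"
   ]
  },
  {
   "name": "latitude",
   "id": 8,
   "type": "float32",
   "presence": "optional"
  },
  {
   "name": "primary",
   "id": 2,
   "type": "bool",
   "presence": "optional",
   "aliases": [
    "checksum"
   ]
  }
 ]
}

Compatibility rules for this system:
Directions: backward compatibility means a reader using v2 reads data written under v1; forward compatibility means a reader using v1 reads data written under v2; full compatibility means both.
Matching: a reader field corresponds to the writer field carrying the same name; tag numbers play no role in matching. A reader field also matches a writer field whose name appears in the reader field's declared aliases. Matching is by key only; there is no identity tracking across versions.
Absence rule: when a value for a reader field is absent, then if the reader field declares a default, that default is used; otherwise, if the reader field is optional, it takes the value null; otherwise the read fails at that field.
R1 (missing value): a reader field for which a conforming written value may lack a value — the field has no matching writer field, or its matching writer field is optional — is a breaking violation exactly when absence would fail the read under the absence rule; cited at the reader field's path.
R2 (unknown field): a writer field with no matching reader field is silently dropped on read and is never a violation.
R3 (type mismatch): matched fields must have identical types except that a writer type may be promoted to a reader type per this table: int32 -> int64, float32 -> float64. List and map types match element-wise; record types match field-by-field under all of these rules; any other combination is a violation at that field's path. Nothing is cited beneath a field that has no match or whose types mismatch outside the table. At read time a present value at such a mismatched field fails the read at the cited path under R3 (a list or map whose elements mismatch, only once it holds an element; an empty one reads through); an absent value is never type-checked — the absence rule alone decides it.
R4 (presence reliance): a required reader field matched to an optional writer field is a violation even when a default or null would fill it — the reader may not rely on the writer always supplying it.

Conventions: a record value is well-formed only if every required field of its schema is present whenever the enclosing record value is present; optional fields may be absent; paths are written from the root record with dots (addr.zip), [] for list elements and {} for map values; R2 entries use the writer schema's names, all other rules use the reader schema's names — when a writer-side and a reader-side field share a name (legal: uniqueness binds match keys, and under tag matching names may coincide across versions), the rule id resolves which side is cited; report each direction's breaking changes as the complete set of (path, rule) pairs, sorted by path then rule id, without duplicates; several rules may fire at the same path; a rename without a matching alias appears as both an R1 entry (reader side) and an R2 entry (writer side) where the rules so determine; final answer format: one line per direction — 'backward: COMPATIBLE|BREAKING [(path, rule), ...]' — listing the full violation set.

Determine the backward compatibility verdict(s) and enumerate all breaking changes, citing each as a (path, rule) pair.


backward: COMPATIBLE []

in Invoice below, arrows point writer -> reader
checking backward for Invoice: reader v2 against writer v1:
  zip: no writer-side match
  active: bool -> bool, writer required; from active
  verified: bool -> bool, writer optional; from verified
  factor: float32 -> float32, writer required; from factor
  id: int32 -> int32, writer optional; from quantity
  latitude: float32 -> float32, writer optional; from latitude
  primary: bool -> bool, writer optional; from primary
  => no violations; backward on Invoice: COMPATIBLE
diffs on Invoice not affecting the asked answer:
  added field zip to record Invoice: optional int32, tag 30 (in v2 it sits immediately before active) -> triggers nothing under Invoice's printed rules — same verdict
  renamed field quantity to id in record Invoice (alias quantity declared on the renamed field) -> triggers nothing under Invoice's printed rules — same verdict


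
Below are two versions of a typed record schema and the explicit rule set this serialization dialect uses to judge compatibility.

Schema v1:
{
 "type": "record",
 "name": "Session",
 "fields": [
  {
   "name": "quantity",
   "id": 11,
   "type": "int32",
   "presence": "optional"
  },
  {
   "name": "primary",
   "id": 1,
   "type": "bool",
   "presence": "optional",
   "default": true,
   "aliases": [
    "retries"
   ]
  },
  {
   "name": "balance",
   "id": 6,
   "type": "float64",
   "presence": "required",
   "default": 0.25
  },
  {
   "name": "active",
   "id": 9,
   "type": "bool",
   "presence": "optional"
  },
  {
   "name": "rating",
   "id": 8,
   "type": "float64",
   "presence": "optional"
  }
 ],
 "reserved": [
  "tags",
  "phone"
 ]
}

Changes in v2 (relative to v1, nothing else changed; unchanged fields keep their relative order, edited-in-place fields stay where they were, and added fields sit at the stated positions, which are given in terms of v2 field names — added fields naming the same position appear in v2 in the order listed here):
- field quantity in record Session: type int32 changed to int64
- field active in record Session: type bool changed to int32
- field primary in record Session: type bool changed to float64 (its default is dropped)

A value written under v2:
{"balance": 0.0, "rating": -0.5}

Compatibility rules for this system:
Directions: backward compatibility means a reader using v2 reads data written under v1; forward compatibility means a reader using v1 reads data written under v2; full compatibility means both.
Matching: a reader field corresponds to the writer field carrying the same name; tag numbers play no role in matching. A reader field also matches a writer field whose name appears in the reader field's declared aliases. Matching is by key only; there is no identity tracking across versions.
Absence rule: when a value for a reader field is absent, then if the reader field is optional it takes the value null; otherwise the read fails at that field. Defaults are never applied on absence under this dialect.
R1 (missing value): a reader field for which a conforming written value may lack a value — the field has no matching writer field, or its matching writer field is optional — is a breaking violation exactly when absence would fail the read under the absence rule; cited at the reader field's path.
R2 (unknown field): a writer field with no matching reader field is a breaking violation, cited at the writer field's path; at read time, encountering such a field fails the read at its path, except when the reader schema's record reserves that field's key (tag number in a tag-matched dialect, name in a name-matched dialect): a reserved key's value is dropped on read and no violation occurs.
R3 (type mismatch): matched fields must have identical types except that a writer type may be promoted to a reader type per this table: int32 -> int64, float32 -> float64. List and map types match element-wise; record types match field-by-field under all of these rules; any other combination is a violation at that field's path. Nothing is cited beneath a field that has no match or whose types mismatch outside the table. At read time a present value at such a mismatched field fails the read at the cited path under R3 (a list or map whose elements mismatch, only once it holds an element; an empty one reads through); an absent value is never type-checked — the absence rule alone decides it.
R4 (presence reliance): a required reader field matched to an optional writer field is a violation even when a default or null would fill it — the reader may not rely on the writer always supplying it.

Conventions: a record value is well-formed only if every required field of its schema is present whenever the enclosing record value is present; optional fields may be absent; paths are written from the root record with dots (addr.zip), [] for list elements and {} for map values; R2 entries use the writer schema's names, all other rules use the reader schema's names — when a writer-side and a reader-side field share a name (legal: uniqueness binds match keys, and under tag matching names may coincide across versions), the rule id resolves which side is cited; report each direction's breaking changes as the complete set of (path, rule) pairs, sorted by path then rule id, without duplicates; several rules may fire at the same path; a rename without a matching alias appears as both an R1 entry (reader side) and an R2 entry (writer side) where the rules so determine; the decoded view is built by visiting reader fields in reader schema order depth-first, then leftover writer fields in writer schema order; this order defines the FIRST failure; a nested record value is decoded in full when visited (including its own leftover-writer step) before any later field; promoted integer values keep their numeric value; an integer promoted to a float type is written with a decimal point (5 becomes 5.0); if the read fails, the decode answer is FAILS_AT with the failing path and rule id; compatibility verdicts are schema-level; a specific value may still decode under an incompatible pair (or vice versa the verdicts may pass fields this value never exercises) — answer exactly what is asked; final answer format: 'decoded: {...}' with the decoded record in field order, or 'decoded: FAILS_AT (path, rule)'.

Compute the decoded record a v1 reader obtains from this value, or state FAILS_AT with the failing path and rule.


arrows below run writer -> reader for Session
decoding the Session value with the v1 reader:
  quantity := null (missing; optional => null)
  primary := null (missing; optional => null)
  balance := 0.0
  active := null (missing; optional => null)
  rating := -0.5
  => decoded: {"quantity": null, "primary": null, "balance": 0.0, "active": null, "rating": -0.5}
checking off the Session differences that do not matter here:
  field quantity in record Session: type int32 changed to int64 -> changes Session's schema-level verdicts only — the decode of this value is the same
  field active in record Session: type bool changed to int32 -> changes Session's schema-level verdicts only — the decode of this value is the same
  field primary in record Session: type bool changed to float64 (its default is dropped) -> changes Session's schema-level verdicts only — the decode of this value is the same

decoded: {"quantity": null, "primary": null, "balance": 0.0, "active": null, "rating": -0.5}


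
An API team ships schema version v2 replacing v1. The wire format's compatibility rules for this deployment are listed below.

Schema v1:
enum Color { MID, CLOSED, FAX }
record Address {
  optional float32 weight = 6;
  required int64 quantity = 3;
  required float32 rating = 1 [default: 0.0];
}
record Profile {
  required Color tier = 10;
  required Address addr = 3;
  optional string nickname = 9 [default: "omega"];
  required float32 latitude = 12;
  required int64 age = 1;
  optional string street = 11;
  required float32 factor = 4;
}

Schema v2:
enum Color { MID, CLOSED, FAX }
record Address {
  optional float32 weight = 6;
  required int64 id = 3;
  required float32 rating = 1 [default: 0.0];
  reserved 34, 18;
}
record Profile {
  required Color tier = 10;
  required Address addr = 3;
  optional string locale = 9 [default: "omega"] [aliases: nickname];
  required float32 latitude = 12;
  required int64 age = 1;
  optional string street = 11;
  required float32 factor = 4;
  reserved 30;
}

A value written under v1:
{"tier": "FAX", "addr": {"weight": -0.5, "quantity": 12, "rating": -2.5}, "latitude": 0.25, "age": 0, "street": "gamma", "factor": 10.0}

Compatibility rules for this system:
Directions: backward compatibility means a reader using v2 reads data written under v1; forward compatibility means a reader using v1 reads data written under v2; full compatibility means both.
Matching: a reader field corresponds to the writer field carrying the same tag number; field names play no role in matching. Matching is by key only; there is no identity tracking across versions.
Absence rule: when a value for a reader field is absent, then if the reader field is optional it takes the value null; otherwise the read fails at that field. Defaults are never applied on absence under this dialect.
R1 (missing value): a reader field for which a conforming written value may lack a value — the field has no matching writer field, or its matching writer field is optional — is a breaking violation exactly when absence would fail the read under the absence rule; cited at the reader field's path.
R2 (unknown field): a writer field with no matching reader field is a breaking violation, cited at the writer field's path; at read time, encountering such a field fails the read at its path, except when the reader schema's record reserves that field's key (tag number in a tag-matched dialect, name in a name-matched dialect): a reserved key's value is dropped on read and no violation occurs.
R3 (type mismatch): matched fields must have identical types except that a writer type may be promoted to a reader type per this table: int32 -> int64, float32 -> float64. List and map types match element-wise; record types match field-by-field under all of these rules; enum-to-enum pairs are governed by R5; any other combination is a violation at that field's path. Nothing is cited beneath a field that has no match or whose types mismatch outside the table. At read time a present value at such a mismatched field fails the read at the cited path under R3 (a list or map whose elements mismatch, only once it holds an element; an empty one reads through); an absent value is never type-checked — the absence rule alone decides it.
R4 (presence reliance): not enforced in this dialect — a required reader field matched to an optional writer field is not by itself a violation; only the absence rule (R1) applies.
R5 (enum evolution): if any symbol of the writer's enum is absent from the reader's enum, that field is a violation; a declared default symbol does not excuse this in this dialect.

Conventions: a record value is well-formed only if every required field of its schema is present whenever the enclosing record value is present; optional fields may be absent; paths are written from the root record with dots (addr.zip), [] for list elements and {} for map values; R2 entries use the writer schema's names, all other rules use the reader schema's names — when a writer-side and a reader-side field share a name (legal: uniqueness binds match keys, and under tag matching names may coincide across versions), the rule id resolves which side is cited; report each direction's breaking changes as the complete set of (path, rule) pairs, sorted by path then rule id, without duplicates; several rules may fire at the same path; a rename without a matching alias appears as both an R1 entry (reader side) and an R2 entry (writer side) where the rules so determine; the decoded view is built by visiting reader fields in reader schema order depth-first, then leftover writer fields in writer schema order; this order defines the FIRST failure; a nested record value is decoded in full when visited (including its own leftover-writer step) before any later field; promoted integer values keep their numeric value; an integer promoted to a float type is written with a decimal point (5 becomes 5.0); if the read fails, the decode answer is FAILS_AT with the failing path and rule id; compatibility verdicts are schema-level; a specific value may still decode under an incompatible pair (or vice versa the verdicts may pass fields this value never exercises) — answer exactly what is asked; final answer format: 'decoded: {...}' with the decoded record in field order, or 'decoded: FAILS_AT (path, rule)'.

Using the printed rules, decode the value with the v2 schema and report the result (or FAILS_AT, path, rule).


decoded: {"tier": "FAX", "addr": {"weight": -0.5, "id": 12, "rating": -2.5}, "locale": null, "latitude": 0.25, "age": 0, "street": "gamma", "factor": 10.0}

each type pair in Profile: writer, then reader
decoding the Profile value with the v2 reader:
  tier := "FAX"
  addr.weight := -0.5
  addr.id := 12 (from writer quantity)
  addr.rating := -2.5
  locale := null (absent, optional -> null)
  latitude := 0.25
  age := 0
  street := "gamma"
  factor := 10.0
  => decoded: {"tier": "FAX", "addr": {"weight": -0.5, "id": 12, "rating": -2.5}, "locale": null, "latitude": 0.25, "age": 0, "street": "gamma", "factor": 10.0}


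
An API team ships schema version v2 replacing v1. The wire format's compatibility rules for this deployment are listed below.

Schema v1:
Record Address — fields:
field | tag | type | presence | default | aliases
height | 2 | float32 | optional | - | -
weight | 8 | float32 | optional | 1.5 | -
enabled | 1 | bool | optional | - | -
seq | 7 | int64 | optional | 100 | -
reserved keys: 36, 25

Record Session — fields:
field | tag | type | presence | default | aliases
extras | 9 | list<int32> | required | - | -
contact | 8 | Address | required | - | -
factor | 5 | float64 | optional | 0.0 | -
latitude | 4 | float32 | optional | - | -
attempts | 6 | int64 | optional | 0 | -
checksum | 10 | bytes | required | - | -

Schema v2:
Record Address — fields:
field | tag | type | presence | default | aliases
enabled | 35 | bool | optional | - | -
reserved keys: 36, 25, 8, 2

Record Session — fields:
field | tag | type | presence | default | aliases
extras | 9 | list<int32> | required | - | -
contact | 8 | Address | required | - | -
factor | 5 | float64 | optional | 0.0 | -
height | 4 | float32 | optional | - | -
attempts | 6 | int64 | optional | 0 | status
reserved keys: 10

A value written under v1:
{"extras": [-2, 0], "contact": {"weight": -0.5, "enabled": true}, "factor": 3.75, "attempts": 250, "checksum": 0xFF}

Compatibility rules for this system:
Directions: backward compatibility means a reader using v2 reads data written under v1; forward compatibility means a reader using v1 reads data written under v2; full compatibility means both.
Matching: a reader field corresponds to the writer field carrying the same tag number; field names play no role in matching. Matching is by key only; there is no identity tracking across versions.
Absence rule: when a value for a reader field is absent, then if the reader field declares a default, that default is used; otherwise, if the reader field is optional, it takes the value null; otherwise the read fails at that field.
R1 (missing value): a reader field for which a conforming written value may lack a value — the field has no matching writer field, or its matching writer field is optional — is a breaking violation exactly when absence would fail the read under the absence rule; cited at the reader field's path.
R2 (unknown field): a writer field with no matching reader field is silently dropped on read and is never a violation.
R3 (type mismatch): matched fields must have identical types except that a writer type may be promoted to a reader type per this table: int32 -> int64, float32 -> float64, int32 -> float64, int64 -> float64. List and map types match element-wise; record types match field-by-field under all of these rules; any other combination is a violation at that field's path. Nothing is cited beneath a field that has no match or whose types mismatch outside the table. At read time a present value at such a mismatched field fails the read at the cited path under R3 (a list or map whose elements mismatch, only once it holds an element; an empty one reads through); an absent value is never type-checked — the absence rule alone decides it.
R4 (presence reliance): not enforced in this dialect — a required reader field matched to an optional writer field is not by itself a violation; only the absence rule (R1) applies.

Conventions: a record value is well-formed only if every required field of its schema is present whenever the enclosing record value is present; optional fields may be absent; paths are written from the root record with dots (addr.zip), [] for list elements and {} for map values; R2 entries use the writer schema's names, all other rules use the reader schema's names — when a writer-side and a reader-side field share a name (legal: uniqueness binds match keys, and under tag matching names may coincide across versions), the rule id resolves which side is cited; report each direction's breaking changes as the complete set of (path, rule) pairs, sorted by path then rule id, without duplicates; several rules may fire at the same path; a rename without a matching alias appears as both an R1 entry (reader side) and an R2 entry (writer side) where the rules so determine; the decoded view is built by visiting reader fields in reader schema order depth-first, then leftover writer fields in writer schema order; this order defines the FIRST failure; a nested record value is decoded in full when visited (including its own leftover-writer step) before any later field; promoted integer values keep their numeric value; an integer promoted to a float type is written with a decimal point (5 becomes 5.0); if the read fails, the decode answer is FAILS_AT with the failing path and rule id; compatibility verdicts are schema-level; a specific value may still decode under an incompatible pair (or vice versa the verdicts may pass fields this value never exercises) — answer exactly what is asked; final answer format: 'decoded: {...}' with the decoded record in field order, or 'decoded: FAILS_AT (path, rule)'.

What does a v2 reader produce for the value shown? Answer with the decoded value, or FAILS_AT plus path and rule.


decoded: {"extras": [-2, 0], "contact": {"enabled": null}, "factor": 3.75, "height": null, "attempts": 250}

arrows below run writer -> reader for Session
decoding the Session value with the v2 reader:
  extras := [-2, 0]
  contact.enabled := null (missing; optional => null)
  writer contact.weight: no reader field; dropped
  writer contact.enabled: no reader field; dropped
  factor := 3.75
  height := null (missing; optional => null)
  attempts := 250
  writer checksum: no reader field; dropped
  => decoded: {"extras": [-2, 0], "contact": {"enabled": null}, "factor": 3.75, "height": null, "attempts": 250}


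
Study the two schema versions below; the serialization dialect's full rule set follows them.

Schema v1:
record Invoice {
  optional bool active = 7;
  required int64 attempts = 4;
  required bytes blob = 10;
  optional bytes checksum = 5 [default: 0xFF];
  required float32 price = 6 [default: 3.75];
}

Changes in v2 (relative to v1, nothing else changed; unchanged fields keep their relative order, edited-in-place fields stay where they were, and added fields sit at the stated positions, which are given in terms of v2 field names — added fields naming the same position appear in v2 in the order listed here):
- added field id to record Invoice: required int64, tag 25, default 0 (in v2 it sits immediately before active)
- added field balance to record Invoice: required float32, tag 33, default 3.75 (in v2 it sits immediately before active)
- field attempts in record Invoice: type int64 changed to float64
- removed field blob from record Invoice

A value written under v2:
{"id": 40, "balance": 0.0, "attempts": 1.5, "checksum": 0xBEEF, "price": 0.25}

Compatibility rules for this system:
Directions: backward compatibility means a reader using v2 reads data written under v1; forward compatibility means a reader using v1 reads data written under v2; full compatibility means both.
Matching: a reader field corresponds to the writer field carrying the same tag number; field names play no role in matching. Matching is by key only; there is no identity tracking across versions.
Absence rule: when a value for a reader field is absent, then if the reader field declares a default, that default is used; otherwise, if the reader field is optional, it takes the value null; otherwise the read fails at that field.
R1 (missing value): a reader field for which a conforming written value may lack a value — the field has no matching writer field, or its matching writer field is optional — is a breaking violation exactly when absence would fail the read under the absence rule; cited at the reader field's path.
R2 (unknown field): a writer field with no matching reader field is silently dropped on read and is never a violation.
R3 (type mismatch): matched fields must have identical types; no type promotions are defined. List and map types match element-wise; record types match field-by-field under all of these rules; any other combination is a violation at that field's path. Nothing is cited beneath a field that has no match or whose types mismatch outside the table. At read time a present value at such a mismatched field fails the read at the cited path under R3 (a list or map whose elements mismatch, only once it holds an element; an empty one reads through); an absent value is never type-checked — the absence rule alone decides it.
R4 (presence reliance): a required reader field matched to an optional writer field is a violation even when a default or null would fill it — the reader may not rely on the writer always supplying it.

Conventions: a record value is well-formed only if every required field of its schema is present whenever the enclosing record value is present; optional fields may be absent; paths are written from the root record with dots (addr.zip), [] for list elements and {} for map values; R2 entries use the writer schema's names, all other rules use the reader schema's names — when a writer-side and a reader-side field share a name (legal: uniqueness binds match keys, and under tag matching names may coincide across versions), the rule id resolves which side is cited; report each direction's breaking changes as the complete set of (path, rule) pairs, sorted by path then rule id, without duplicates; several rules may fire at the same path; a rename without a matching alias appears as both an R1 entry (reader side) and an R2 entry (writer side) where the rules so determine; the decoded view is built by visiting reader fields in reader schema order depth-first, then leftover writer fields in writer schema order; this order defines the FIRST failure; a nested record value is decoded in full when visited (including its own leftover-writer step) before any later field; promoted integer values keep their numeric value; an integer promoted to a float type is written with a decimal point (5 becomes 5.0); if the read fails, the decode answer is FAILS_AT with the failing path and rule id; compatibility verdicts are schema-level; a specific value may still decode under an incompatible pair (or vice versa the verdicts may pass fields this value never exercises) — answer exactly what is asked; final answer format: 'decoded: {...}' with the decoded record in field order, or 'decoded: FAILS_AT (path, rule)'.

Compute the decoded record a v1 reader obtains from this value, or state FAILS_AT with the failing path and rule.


arrows below run writer -> reader for Invoice
decode walk for Invoice under reader schema v1:
  active := null (missing; optional => null)
  read fails at attempts under R3
  => FAILS_AT (attempts, R3)
diffs on Invoice not affecting the asked answer:
  added field balance to record Invoice: required float32, tag 33, default 3.75 (in v2 it sits immediately before active) -> fires no rule on Invoice under this dialect and leaves the result unchanged
  added field id to record Invoice: required int64, tag 25, default 0 (in v2 it sits immediately before active) -> fires no rule on Invoice under this dialect and leaves the result unchanged
  removed field blob from record Invoice -> changes Invoice's schema-level verdicts only — the decode of this value is the same

decoded: FAILS_AT (attempts, R3)


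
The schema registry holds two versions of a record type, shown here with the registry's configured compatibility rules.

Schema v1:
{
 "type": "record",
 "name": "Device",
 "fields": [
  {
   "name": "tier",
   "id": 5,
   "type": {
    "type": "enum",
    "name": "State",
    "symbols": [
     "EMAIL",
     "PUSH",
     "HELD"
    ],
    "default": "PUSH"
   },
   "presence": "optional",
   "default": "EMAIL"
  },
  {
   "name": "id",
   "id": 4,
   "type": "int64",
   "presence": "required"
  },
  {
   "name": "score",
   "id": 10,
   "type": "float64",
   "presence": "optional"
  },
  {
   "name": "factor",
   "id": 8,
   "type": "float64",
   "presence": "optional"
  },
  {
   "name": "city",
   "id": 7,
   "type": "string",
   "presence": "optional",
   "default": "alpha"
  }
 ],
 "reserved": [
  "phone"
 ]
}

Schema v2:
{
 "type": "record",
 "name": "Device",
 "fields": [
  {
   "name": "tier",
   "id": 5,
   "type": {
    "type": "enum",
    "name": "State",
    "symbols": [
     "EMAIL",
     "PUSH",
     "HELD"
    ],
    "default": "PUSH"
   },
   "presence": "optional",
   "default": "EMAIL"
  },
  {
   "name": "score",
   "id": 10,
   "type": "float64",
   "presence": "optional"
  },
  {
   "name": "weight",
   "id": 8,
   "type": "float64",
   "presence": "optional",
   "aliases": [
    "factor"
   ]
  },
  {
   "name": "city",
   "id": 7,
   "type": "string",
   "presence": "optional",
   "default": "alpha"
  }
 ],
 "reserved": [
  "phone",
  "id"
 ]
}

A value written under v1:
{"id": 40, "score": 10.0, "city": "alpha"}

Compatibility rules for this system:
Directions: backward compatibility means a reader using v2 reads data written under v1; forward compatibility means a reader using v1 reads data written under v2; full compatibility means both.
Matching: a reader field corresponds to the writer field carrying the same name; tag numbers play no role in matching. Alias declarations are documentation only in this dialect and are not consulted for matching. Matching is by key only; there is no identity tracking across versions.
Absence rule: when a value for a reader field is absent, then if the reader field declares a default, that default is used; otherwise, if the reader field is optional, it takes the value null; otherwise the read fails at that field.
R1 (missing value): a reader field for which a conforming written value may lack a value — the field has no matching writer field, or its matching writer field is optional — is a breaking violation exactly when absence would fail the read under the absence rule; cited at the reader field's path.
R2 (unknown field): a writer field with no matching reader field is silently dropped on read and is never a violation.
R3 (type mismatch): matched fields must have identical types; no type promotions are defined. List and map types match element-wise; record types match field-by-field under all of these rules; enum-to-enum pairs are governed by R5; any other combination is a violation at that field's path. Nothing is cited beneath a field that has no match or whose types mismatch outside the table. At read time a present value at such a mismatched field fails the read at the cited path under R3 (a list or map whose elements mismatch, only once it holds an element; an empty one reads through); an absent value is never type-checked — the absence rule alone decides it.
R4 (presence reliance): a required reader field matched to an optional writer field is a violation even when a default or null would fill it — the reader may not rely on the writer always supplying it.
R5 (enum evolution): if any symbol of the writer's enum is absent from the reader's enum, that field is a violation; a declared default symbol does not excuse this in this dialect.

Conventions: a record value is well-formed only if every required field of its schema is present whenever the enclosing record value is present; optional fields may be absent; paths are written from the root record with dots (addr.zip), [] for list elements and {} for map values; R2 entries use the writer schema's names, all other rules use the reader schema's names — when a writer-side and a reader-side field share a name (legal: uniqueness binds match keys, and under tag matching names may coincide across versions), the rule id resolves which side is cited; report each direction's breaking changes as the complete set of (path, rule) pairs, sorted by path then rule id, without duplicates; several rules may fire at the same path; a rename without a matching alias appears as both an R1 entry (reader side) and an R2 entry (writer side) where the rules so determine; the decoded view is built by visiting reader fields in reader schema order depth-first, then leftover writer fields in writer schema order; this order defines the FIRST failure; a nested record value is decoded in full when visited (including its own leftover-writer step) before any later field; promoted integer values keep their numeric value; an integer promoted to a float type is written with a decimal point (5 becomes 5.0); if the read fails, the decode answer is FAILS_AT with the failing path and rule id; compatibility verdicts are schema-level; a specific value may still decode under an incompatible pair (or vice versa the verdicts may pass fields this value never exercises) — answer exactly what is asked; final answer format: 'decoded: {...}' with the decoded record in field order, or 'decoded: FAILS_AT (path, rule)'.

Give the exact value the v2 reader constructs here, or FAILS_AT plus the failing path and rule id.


arrows below run writer -> reader for Device
decoding the Device value with the v2 reader:
  tier := "EMAIL" (no value, default fills)
  score := 10.0
  weight := null (not supplied -> null)
  city := "alpha"
  writer id: unmatched, discarded
  => decoded: {"tier": "EMAIL", "score": 10.0, "weight": null, "city": "alpha"}

decoded: {"tier": "EMAIL", "score": 10.0, "weight": null, "city": "alpha"}
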